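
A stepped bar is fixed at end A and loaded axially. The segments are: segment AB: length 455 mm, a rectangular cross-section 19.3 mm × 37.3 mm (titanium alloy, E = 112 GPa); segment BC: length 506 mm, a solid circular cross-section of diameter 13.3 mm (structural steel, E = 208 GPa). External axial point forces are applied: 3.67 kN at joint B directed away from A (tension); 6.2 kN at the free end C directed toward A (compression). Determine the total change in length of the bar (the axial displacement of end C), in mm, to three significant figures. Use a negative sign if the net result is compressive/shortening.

Internal axial forces (sectioning from the free end, tension +): N_BC = -6.2 kN, N_AB = -2.53 kN.
A_AB = 719.9 mm².
A_BC = 138.9 mm².
δ_AB = -2530·455/(719.9·112000) = -0.01428 mm
δ_BC = -6200·506/(138.9·208000) = -0.1086 mm
δ = Σδ_i = -0.1228 mm.

-0.123 mm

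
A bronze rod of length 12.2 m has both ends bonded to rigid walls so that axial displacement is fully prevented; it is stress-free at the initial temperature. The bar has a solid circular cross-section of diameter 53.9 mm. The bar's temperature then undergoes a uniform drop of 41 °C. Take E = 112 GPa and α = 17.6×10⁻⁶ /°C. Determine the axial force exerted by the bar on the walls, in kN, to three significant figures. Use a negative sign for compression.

184 kN

Free thermal expansion αLΔT = 17.6e-6 · 12200 · -41 = -8.804 mm.
The walls impose strain ε = −(-8.804)/12200 = 7.2160e-04; σ = Eε = 112000 · 7.2160e-04 = 80.82 MPa.
Wall reaction R = σ·A = 80.82·2282 = 184400 N = 184.4 kN.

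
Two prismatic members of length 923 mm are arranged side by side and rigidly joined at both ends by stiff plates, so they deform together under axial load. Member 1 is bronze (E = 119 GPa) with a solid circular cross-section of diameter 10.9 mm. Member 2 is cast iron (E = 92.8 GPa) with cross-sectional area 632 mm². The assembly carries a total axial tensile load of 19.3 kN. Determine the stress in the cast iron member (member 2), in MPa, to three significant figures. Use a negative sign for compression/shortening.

25.7 MPa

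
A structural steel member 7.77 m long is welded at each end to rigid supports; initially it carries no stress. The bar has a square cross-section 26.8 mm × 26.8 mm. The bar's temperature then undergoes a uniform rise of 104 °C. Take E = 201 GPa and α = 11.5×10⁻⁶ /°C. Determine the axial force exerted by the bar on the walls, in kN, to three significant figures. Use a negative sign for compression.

Free thermal expansion αLΔT = 11.5e-6 · 7770 · 104 = 9.293 mm.
The walls impose strain ε = −(9.293)/7770 = -1.1960e-03; σ = Eε = 201000 · -1.1960e-03 = -240.4 MPa.
Wall reaction R = σ·A = -240.4·718.2 = -172700 N = -172.7 kN.

-173 kN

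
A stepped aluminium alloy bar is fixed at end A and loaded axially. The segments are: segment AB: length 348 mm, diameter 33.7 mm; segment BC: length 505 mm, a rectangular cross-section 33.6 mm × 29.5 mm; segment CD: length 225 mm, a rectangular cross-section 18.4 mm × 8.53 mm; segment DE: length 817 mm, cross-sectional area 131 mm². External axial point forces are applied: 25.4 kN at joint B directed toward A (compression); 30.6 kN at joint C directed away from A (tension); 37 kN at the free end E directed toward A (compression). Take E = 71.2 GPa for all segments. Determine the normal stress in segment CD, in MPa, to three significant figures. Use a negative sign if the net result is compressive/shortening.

Internal axial forces (sectioning from the free end, tension +): N_DE = -37 kN, N_CD = -37 kN, N_BC = -6.4 kN, N_AB = -31.8 kN.
A_CD = 157 mm².
σ_CD = N_CD/A_CD = -37000/157 = -235.7 MPa.

-236 MPa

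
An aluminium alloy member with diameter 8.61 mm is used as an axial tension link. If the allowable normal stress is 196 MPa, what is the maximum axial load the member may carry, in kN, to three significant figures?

11.4 kN

A = 58.22 mm².
P_max = σ_allow · A = 196 · 58.22 = 11410 N = 11.41 kN.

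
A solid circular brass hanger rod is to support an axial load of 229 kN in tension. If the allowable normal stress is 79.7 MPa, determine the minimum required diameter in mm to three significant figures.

Required area A ≥ P/σ_allow = 229000/79.7 = 2873 mm².
For a solid circular section, d ≥ √(4A/π) = 60.48 mm.

60.5 mm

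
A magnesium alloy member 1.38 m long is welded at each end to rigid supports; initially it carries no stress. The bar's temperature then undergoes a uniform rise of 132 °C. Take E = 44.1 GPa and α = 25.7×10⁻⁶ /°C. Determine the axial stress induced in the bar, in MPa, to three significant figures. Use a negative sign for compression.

Free thermal expansion αLΔT = 25.7e-6 · 1380 · 132 = 4.682 mm.
The walls impose strain ε = −(4.682)/1380 = -3.3924e-03; σ = Eε = 44100 · -3.3924e-03 = -149.6 MPa.

-150 MPa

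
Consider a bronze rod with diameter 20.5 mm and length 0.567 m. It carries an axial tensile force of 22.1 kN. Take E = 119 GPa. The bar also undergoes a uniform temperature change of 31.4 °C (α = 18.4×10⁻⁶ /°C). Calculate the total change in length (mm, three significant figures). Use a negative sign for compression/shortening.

A = 330.1 mm².
δ_mech = NL/(AE) = 22100·567/(330.1·119000) = 0.319 mm.
δ_thermal = αLΔT = 18.4e-6·567·31.4 = 0.3276 mm.
δ = δ_mech + δ_thermal = 0.6466 mm.

0.647 mm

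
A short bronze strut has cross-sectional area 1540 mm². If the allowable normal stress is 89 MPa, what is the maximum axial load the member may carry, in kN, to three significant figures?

137 kN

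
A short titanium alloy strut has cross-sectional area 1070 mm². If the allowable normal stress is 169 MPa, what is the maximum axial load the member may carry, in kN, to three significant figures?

P_max = σ_allow · A = 169 · 1070 = 180800 N = 180.8 kN.

181 kN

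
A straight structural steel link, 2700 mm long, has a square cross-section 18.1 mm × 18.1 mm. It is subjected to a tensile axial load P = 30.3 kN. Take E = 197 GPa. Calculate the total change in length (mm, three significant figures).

A = 327.6 mm².
δ_mech = NL/(AE) = 30300·2700/(327.6·197000) = 1.268 mm.

1.27 mm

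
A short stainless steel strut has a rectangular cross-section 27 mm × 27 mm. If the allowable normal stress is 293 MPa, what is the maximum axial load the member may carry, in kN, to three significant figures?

A = 729 mm².
P_max = σ_allow · A = 293 · 729 = 213600 N = 213.6 kN.

214 kN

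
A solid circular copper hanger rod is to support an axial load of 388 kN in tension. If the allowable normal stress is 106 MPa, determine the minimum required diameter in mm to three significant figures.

68.3 mm

Required area A ≥ P/σ_allow = 388000/106 = 3660 mm².
For a solid circular section, d ≥ √(4A/π) = 68.27 mm.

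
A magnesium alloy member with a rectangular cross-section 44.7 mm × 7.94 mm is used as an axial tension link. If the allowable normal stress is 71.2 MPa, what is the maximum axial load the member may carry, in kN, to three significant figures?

25.3 kN

A = 354.9 mm².
P_max = σ_allow · A = 71.2 · 354.9 = 25270 N = 25.27 kN.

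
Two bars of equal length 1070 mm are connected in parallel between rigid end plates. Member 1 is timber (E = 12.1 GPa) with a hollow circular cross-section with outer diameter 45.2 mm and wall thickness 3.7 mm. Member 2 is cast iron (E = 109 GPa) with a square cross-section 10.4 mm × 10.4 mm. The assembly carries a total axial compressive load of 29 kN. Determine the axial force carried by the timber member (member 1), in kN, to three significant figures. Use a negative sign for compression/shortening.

A_1 = 482.4 mm².
A_2 = 108.2 mm².
Equal strain + equilibrium ⇒ each member carries load in proportion to AE: A₁E₁ = 5837000 N, A₂E₂ = 11790000 N, ΣAE = 17630000 N.
F₁ = P·A₁E₁/ΣAE = -29000·5837000/17630000 = -9603 N.

-9.60 kN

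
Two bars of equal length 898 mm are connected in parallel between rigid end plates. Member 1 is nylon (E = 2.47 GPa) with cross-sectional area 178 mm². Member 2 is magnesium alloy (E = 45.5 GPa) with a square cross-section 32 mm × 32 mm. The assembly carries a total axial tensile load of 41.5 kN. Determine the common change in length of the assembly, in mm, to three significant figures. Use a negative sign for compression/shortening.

A_2 = 1024 mm².
Equal strain + equilibrium ⇒ each member carries load in proportion to AE: A₁E₁ = 439700 N, A₂E₂ = 46590000 N, ΣAE = 47030000 N.
δ = PL/ΣAE = 41500·898/47030000 = 0.7924 mm.

0.792 mm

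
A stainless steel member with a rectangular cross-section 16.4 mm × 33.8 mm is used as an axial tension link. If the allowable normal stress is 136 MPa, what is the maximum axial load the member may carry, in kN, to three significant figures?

75.4 kN

A = 554.3 mm².
P_max = σ_allow · A = 136 · 554.3 = 75390 N = 75.39 kN.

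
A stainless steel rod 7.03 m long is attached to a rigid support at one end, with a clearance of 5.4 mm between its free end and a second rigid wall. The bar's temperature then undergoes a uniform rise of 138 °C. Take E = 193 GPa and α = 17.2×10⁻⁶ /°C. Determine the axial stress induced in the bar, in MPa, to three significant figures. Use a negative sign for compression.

Free thermal expansion αLΔT = 17.2e-6 · 7030 · 138 = 16.69 mm.
The walls engage after the gap closes; constrained expansion = 16.69 − 5.4 = 11.29 mm.
The walls impose strain ε = −(11.29)/7030 = -1.6055e-03; σ = Eε = 193000 · -1.6055e-03 = -309.9 MPa.

-310 MPa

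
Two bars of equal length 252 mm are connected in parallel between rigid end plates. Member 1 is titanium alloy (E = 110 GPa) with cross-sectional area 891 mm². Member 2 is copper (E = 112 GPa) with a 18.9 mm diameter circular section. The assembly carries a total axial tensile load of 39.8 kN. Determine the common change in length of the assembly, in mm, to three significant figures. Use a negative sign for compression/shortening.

A_2 = 280.6 mm².
Equal strain + equilibrium ⇒ each member carries load in proportion to AE: A₁E₁ = 98010000 N, A₂E₂ = 31420000 N, ΣAE = 129400000 N.
δ = PL/ΣAE = 39800·252/129400000 = 0.07749 mm.

0.0775 mm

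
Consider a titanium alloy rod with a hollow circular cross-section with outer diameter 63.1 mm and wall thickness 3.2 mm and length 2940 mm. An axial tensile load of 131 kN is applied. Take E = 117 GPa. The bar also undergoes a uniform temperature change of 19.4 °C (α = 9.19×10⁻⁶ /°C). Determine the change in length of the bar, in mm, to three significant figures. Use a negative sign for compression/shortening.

5.99 mm

A = 602.2 mm².
δ_mech = NL/(AE) = 131000·2940/(602.2·117000) = 5.466 mm.
δ_thermal = αLΔT = 9.19e-6·2940·19.4 = 0.5242 mm.
δ = δ_mech + δ_thermal = 5.991 mm.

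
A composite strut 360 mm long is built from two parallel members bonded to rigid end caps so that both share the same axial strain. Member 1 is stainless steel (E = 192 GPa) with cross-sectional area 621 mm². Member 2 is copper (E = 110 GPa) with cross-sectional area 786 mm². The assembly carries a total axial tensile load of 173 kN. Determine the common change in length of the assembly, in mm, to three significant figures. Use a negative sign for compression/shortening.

Equal strain + equilibrium ⇒ each member carries load in proportion to AE: A₁E₁ = 119200000 N, A₂E₂ = 86460000 N, ΣAE = 205700000 N.
δ = PL/ΣAE = 173000·360/205700000 = 0.3028 mm.

0.303 mm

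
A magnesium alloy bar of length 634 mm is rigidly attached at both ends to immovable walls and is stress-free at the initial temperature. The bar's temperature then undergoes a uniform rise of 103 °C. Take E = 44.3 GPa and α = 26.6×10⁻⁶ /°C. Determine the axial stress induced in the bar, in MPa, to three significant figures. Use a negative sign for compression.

-121 MPa

Free thermal expansion αLΔT = 26.6e-6 · 634 · 103 = 1.737 mm.
The walls impose strain ε = −(1.737)/634 = -2.7398e-03; σ = Eε = 44300 · -2.7398e-03 = -121.4 MPa.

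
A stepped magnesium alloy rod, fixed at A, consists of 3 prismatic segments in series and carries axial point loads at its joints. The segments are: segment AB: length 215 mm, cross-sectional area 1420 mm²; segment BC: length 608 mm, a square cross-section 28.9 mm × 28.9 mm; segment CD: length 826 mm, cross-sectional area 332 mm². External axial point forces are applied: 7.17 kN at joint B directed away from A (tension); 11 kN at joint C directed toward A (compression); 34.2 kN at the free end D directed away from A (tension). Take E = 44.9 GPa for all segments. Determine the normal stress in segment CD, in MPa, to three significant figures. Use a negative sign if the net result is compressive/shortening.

Internal axial forces (sectioning from the free end, tension +): N_CD = 34.2 kN, N_BC = 23.2 kN, N_AB = 30.37 kN.
σ_CD = N_CD/A_CD = 34200/332 = 103 MPa.

103 MPa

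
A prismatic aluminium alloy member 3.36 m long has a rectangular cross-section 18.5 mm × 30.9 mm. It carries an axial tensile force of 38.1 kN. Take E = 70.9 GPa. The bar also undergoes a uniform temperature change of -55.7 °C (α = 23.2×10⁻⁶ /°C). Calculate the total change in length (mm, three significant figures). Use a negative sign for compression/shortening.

A = 571.6 mm².
δ_mech = NL/(AE) = 38100·3360/(571.6·70900) = 3.159 mm.
δ_thermal = αLΔT = 23.2e-6·3360·-55.7 = -4.342 mm.
δ = δ_mech + δ_thermal = -1.183 mm.

-1.18 mm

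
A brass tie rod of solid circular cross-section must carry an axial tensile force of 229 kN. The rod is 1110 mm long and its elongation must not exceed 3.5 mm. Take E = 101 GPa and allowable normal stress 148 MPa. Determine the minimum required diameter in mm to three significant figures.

44.4 mm

Required area A ≥ P/σ_allow = 229000/148 = 1547 mm².
For a solid circular section, d ≥ √(4A/π) = 44.39 mm.
Elongation limit: A ≥ PL/(Eδ_allow) = 229000·1110/(101000·3.5) = 719.1 mm² ⇒ d ≥ 30.26 mm.
The stress limit governs.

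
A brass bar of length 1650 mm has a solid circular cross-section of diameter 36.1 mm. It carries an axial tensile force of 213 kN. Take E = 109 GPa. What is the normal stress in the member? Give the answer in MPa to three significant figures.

A = 1024 mm².
σ = N/A = 213000/1024 = 208.1 MPa.

208 MPa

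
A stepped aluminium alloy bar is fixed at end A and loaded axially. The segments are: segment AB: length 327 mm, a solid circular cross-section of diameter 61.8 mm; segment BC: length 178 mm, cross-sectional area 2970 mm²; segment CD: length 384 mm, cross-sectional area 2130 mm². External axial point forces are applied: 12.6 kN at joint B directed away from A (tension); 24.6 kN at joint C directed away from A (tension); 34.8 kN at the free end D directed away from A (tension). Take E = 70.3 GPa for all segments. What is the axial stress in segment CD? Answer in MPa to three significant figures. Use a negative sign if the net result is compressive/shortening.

16.3 MPa

Internal axial forces (sectioning from the free end, tension +): N_CD = 34.8 kN, N_BC = 59.4 kN, N_AB = 72 kN.
σ_CD = N_CD/A_CD = 34800/2130 = 16.34 MPa.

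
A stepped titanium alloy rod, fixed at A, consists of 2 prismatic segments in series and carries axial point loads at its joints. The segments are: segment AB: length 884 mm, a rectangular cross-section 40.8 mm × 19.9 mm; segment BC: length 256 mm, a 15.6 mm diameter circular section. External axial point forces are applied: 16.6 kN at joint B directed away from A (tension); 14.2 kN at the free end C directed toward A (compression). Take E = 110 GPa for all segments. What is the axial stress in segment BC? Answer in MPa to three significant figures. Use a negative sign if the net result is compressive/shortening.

-74.3 MPa

Internal axial forces (sectioning from the free end, tension +): N_BC = -14.2 kN, N_AB = 2.4 kN.
A_BC = 191.1 mm².
σ_BC = N_BC/A_BC = -14200/191.1 = -74.29 MPa.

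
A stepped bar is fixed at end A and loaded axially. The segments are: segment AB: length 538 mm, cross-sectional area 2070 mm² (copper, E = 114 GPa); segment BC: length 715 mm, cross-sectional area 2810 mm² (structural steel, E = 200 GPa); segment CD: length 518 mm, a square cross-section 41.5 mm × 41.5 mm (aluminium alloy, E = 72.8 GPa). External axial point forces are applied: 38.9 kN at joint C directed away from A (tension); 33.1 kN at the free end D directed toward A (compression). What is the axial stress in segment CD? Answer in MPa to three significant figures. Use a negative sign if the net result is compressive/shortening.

-19.2 MPa

Internal axial forces (sectioning from the free end, tension +): N_CD = -33.1 kN, N_BC = 5.8 kN, N_AB = 5.8 kN.
A_CD = 1722 mm².
σ_CD = N_CD/A_CD = -33100/1722 = -19.22 MPa.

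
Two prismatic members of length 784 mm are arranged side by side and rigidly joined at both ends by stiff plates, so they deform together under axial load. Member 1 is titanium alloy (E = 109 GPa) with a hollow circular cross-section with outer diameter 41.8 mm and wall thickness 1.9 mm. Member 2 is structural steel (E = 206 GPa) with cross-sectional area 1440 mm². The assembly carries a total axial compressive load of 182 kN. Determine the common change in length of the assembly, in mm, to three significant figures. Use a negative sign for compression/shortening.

-0.442 mm

A_1 = 238.2 mm².
Equal strain + equilibrium ⇒ each member carries load in proportion to AE: A₁E₁ = 25960000 N, A₂E₂ = 296600000 N, ΣAE = 322600000 N.
δ = PL/ΣAE = -182000·784/322600000 = -0.4423 mm.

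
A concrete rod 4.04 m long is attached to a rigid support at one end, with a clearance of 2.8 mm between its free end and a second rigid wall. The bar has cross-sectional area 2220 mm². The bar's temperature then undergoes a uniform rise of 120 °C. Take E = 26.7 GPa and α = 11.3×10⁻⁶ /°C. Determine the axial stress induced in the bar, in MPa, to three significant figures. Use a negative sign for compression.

-17.7 MPa

Free thermal expansion αLΔT = 11.3e-6 · 4040 · 120 = 5.478 mm.
The walls engage after the gap closes; constrained expansion = 5.478 − 2.8 = 2.678 mm.
The walls impose strain ε = −(2.678)/4040 = -6.6293e-04; σ = Eε = 26700 · -6.6293e-04 = -17.7 MPa.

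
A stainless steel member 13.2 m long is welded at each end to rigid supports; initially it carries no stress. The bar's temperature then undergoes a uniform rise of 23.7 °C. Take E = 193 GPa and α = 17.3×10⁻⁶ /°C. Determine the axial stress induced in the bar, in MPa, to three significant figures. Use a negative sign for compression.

Free thermal expansion αLΔT = 17.3e-6 · 13200 · 23.7 = 5.412 mm.
The walls impose strain ε = −(5.412)/13200 = -4.1001e-04; σ = Eε = 193000 · -4.1001e-04 = -79.13 MPa.

-79.1 MPa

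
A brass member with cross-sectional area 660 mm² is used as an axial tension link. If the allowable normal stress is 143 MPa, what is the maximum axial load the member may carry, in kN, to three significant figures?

P_max = σ_allow · A = 143 · 660 = 94380 N = 94.38 kN.

94.4 kN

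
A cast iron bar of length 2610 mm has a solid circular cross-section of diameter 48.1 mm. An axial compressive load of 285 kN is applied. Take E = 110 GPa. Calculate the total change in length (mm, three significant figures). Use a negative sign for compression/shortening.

A = 1817 mm².
δ_mech = NL/(AE) = -285000·2610/(1817·110000) = -3.721 mm.

-3.72 mm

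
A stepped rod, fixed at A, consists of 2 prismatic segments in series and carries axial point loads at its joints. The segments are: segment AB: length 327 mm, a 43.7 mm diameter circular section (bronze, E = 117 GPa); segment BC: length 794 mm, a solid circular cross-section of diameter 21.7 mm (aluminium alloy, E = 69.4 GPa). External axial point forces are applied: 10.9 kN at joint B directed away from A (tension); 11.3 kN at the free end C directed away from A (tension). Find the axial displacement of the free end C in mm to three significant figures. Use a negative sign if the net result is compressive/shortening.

0.391 mm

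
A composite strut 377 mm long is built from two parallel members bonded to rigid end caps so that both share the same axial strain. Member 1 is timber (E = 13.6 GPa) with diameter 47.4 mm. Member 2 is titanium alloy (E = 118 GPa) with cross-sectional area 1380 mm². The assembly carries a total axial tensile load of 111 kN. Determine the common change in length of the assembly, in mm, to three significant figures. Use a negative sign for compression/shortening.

0.224 mm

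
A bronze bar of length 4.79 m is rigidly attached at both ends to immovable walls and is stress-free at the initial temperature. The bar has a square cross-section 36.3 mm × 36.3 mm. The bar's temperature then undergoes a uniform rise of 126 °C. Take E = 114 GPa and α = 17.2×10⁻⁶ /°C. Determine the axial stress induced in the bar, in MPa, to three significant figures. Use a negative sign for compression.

-247 MPa

Free thermal expansion αLΔT = 17.2e-6 · 4790 · 126 = 10.38 mm.
The walls impose strain ε = −(10.38)/4790 = -2.1672e-03; σ = Eε = 114000 · -2.1672e-03 = -247.1 MPa.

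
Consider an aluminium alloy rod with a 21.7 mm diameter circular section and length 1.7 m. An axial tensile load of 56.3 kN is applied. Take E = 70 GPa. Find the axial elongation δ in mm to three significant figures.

3.70 mm

A = 369.8 mm².
δ_mech = NL/(AE) = 56300·1700/(369.8·70000) = 3.697 mm.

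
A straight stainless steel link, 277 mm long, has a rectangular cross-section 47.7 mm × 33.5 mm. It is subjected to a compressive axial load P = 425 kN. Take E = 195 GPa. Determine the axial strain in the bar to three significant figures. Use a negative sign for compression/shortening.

A = 1598 mm².
σ = N/A = -266 MPa; ε = σ/E = -266/195000 = -1.364e-03.

-0.00136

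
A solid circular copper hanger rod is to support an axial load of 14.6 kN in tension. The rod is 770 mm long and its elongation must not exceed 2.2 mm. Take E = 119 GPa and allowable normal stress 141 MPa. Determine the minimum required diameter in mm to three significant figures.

Required area A ≥ P/σ_allow = 14600/141 = 103.5 mm².
For a solid circular section, d ≥ √(4A/π) = 11.48 mm.
Elongation limit: A ≥ PL/(Eδ_allow) = 14600·770/(119000·2.2) = 42.94 mm² ⇒ d ≥ 7.394 mm.
The stress limit governs.

11.5 mm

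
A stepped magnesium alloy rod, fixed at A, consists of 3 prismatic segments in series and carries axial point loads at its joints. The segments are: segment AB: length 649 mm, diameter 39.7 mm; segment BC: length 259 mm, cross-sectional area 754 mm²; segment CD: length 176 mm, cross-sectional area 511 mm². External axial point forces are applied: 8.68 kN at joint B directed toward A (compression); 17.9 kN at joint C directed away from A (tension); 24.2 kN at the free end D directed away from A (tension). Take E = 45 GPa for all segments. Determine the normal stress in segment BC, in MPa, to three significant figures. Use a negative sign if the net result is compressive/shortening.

Internal axial forces (sectioning from the free end, tension +): N_CD = 24.2 kN, N_BC = 42.1 kN, N_AB = 33.42 kN.
σ_BC = N_BC/A_BC = 42100/754 = 55.84 MPa.

55.8 MPa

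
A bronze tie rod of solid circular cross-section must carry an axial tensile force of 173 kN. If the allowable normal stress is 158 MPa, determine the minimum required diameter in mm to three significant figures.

Required area A ≥ P/σ_allow = 173000/158 = 1095 mm².
For a solid circular section, d ≥ √(4A/π) = 37.34 mm.

37.3 mm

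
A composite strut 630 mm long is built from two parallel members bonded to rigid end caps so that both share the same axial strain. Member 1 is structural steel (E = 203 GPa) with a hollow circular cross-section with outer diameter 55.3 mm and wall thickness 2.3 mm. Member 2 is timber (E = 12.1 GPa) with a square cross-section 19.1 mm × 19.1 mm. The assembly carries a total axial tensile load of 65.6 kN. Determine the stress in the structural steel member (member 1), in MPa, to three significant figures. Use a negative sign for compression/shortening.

A_1 = 383 mm².
A_2 = 364.8 mm².
Equal strain + equilibrium ⇒ each member carries load in proportion to AE: A₁E₁ = 77740000 N, A₂E₂ = 4414000 N, ΣAE = 82160000 N.
σ₁ = P·E₁/ΣAE = 65600·203000/82160000 = 162.1 MPa.

162 MPa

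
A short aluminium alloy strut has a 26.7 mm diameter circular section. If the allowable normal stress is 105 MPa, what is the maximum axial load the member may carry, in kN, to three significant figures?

A = 559.9 mm².
P_max = σ_allow · A = 105 · 559.9 = 58790 N = 58.79 kN.

58.8 kN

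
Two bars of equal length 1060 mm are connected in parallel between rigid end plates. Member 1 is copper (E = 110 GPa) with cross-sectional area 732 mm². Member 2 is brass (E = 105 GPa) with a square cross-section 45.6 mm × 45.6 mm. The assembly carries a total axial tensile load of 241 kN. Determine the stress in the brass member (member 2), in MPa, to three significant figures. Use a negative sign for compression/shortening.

A_2 = 2079 mm².
Equal strain + equilibrium ⇒ each member carries load in proportion to AE: A₁E₁ = 80520000 N, A₂E₂ = 218300000 N, ΣAE = 298900000 N.
σ₂ = P·E₂/ΣAE = 241000·105000/298900000 = 84.67 MPa.

84.7 MPa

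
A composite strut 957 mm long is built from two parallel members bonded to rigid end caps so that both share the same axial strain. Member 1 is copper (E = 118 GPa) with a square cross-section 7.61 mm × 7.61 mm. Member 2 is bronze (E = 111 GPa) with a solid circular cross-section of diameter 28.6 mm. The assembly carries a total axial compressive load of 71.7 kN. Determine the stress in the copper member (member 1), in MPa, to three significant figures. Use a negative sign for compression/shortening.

-108 MPa

A_1 = 57.91 mm².
A_2 = 642.4 mm².
Equal strain + equilibrium ⇒ each member carries load in proportion to AE: A₁E₁ = 6834000 N, A₂E₂ = 71310000 N, ΣAE = 78140000 N.
σ₁ = P·E₁/ΣAE = -71700·118000/78140000 = -108.3 MPa.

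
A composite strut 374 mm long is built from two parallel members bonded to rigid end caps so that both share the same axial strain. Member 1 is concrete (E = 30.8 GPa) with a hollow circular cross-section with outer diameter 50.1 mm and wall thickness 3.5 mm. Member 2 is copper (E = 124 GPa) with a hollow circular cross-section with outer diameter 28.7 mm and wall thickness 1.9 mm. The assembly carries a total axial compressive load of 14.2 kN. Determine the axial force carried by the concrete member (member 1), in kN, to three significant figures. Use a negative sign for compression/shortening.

A_1 = 512.4 mm².
A_2 = 160 mm².
Equal strain + equilibrium ⇒ each member carries load in proportion to AE: A₁E₁ = 15780000 N, A₂E₂ = 19840000 N, ΣAE = 35620000 N.
F₁ = P·A₁E₁/ΣAE = -14200·15780000/35620000 = -6292 N.

-6.29 kN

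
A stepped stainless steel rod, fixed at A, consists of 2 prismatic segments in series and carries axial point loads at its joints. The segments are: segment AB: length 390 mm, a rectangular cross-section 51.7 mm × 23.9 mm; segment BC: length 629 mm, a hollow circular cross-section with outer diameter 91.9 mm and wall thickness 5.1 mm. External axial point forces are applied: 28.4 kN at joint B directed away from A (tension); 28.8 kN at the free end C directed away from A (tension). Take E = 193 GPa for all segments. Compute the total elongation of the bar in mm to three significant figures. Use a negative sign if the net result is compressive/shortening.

Internal axial forces (sectioning from the free end, tension +): N_BC = 28.8 kN, N_AB = 57.2 kN.
A_AB = 1236 mm².
A_BC = 1391 mm².
δ_AB = 57200·390/(1236·193000) = 0.09354 mm
δ_BC = 28800·629/(1391·193000) = 0.06749 mm
δ = Σδ_i = 0.161 mm.

0.161 mm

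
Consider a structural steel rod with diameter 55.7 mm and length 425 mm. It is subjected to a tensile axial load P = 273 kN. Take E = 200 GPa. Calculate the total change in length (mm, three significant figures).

0.238 mm

A = 2437 mm².
δ_mech = NL/(AE) = 273000·425/(2437·200000) = 0.2381 mm.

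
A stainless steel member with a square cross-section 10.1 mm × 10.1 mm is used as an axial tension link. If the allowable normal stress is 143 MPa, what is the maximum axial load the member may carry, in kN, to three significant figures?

A = 102 mm².
P_max = σ_allow · A = 143 · 102 = 14590 N = 14.59 kN.

14.6 kN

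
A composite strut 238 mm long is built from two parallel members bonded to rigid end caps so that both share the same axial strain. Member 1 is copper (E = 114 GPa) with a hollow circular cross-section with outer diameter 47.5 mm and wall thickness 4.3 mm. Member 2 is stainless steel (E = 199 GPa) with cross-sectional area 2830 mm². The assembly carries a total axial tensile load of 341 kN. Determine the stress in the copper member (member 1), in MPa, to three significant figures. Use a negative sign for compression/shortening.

61.7 MPa

A_1 = 583.6 mm².
Equal strain + equilibrium ⇒ each member carries load in proportion to AE: A₁E₁ = 66530000 N, A₂E₂ = 563200000 N, ΣAE = 629700000 N.
σ₁ = P·E₁/ΣAE = 341000·114000/629700000 = 61.73 MPa.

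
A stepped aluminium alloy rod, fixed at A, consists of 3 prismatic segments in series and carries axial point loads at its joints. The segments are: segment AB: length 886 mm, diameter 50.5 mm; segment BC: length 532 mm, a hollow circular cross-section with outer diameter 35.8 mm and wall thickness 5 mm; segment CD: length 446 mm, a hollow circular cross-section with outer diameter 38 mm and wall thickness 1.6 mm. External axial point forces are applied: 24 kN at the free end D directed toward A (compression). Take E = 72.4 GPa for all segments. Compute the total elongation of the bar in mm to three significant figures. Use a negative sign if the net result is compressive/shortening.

-1.32 mm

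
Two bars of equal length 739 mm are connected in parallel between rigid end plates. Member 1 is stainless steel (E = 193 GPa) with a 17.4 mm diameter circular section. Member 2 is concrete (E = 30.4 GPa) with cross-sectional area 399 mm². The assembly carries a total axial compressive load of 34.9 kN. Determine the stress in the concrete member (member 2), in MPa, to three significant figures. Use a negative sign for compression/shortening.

-18.3 MPa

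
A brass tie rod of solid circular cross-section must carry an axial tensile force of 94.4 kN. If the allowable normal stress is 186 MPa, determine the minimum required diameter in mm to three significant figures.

25.4 mm

Required area A ≥ P/σ_allow = 94400/186 = 507.5 mm².
For a solid circular section, d ≥ √(4A/π) = 25.42 mm.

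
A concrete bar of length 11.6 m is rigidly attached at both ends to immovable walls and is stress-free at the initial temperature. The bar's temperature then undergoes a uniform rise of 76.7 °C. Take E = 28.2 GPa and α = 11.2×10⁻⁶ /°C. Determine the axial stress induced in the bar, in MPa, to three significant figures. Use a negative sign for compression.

-24.2 MPa

Free thermal expansion αLΔT = 11.2e-6 · 11600 · 76.7 = 9.965 mm.
The walls impose strain ε = −(9.965)/11600 = -8.5904e-04; σ = Eε = 28200 · -8.5904e-04 = -24.22 MPa.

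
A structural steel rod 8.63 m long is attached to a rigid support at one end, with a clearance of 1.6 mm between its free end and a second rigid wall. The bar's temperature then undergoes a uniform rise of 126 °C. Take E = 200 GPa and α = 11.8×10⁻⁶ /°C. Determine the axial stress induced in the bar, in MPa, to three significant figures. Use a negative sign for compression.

-260 MPa

Free thermal expansion αLΔT = 11.8e-6 · 8630 · 126 = 12.83 mm.
The walls engage after the gap closes; constrained expansion = 12.83 − 1.6 = 11.23 mm.
The walls impose strain ε = −(11.23)/8630 = -1.3014e-03; σ = Eε = 200000 · -1.3014e-03 = -260.3 MPa.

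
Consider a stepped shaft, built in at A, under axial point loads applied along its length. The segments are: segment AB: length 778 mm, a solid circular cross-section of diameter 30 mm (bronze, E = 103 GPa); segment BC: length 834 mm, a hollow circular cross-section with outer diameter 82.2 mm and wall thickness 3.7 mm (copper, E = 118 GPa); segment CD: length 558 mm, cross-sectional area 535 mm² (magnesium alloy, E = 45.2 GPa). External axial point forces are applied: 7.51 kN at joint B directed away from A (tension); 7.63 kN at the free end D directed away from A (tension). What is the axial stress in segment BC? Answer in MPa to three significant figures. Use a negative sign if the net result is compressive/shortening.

8.36 MPa

Internal axial forces (sectioning from the free end, tension +): N_CD = 7.63 kN, N_BC = 7.63 kN, N_AB = 15.14 kN.
A_BC = 912.5 mm².
σ_BC = N_BC/A_BC = 7630/912.5 = 8.362 MPa.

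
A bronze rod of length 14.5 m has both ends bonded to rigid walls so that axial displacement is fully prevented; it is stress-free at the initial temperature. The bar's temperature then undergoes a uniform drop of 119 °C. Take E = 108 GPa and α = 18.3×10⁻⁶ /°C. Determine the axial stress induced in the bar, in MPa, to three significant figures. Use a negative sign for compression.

Free thermal expansion αLΔT = 18.3e-6 · 14500 · -119 = -31.58 mm.
The walls impose strain ε = −(-31.58)/14500 = 2.1777e-03; σ = Eε = 108000 · 2.1777e-03 = 235.2 MPa.

235 MPa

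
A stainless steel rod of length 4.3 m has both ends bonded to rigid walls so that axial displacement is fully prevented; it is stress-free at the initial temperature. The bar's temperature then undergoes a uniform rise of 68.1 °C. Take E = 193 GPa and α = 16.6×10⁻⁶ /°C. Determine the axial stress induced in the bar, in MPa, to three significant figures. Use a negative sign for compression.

Free thermal expansion αLΔT = 16.6e-6 · 4300 · 68.1 = 4.861 mm.
The walls impose strain ε = −(4.861)/4300 = -1.1305e-03; σ = Eε = 193000 · -1.1305e-03 = -218.2 MPa.

-218 MPa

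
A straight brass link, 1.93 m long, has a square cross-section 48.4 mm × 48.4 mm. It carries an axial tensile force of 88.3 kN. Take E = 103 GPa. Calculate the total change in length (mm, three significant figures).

0.706 mm

A = 2343 mm².
δ_mech = NL/(AE) = 88300·1930/(2343·103000) = 0.7063 mm.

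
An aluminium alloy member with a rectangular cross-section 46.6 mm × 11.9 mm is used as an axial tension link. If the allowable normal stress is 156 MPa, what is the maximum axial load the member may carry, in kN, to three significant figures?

86.5 kN

A = 554.5 mm².
P_max = σ_allow · A = 156 · 554.5 = 86510 N = 86.51 kN.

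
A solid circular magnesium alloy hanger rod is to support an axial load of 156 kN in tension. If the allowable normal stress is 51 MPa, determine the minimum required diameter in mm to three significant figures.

Required area A ≥ P/σ_allow = 156000/51 = 3059 mm².
For a solid circular section, d ≥ √(4A/π) = 62.41 mm.

62.4 mm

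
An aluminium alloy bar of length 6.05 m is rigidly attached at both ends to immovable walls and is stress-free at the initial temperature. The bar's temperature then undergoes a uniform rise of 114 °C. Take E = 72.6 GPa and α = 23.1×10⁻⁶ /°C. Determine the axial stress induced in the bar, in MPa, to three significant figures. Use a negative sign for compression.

-191 MPa

Free thermal expansion αLΔT = 23.1e-6 · 6050 · 114 = 15.93 mm.
The walls impose strain ε = −(15.93)/6050 = -2.6334e-03; σ = Eε = 72600 · -2.6334e-03 = -191.2 MPa.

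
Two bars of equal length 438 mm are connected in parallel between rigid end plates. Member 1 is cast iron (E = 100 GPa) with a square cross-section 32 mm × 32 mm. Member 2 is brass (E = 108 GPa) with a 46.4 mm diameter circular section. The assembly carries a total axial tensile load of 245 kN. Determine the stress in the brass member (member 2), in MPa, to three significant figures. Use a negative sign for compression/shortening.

92.8 MPa

A_1 = 1024 mm².
A_2 = 1691 mm².
Equal strain + equilibrium ⇒ each member carries load in proportion to AE: A₁E₁ = 102400000 N, A₂E₂ = 182600000 N, ΣAE = 285000000 N.
σ₂ = P·E₂/ΣAE = 245000·108000/285000000 = 92.84 MPa.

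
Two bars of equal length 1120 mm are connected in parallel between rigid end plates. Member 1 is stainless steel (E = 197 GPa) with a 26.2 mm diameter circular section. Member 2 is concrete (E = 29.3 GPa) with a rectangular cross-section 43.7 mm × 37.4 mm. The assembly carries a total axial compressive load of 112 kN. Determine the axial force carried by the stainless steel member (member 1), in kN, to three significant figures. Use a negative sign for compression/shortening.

A_1 = 539.1 mm².
A_2 = 1634 mm².
Equal strain + equilibrium ⇒ each member carries load in proportion to AE: A₁E₁ = 106200000 N, A₂E₂ = 47890000 N, ΣAE = 154100000 N.
F₁ = P·A₁E₁/ΣAE = -112000·106200000/154100000 = -77190 N.

-77.2 kN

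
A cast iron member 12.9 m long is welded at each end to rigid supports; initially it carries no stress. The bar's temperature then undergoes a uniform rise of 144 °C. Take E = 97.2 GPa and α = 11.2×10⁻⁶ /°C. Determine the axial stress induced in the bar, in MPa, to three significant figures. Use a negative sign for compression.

-157 MPa

Free thermal expansion αLΔT = 11.2e-6 · 12900 · 144 = 20.81 mm.
The walls impose strain ε = −(20.81)/12900 = -1.6128e-03; σ = Eε = 97200 · -1.6128e-03 = -156.8 MPa.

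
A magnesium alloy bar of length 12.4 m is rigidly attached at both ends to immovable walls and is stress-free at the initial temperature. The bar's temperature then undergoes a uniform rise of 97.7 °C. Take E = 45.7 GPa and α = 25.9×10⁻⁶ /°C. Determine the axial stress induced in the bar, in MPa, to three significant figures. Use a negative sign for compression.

-116 MPa

Free thermal expansion αLΔT = 25.9e-6 · 12400 · 97.7 = 31.38 mm.
The walls impose strain ε = −(31.38)/12400 = -2.5304e-03; σ = Eε = 45700 · -2.5304e-03 = -115.6 MPa.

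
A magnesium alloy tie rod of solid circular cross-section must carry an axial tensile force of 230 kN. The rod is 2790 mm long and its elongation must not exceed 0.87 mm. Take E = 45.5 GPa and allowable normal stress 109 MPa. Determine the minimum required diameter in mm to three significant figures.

144 mm

Required area A ≥ P/σ_allow = 230000/109 = 2110 mm².
For a solid circular section, d ≥ √(4A/π) = 51.83 mm.
Elongation limit: A ≥ PL/(Eδ_allow) = 230000·2790/(45500·0.87) = 16210 mm² ⇒ d ≥ 143.7 mm.
The elongation limit governs.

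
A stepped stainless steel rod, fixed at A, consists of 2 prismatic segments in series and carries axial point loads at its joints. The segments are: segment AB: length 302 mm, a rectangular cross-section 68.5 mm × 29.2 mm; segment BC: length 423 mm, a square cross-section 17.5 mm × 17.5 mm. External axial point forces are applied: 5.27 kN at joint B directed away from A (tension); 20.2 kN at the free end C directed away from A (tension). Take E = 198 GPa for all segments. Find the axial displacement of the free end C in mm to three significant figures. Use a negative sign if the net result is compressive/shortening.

0.160 mm

Internal axial forces (sectioning from the free end, tension +): N_BC = 20.2 kN, N_AB = 25.47 kN.
A_AB = 2000 mm².
A_BC = 306.2 mm².
δ_AB = 25470·302/(2000·198000) = 0.01942 mm
δ_BC = 20200·423/(306.2·198000) = 0.1409 mm
δ = Σδ_i = 0.1603 mm.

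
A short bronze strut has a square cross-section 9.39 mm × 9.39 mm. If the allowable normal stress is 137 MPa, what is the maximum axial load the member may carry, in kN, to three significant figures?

12.1 kN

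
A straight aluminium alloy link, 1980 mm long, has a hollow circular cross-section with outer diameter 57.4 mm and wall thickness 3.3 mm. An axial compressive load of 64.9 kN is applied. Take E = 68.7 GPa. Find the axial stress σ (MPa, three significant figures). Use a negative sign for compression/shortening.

-116 MPa

A = 560.9 mm².
σ = N/A = -64900/560.9 = -115.7 MPa.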